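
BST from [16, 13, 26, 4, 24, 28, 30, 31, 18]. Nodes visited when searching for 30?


BST root = 16
Search for 30: compare at each node
Path: [16, 26, 28, 30]


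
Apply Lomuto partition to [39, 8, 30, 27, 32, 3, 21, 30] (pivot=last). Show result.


Elements <= 30 go left of pivot.
Result: [8, 30, 27, 3, 21, 30, 32, 39], pivot at index 5


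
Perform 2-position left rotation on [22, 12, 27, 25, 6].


Left rotate by 2: [27, 25, 6, 22, 12]


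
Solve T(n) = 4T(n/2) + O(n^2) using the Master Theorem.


a=4, b=2, c=2. log_2(4)=2 = c=2. Case 2: O(n^c log n) = O(n^2 log n)
Complexity: O(n^2 log n)


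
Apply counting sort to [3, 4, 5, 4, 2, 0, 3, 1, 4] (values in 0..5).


Count array: [1, 1, 1, 2, 3, 1]
Reconstruct: [0, 1, 2, 3, 3, 4, 4, 4, 5]


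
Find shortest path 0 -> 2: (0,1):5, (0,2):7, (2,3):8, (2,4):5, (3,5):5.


Dijkstra from 0:
Distances: {0: 0, 1: 5, 2: 7, 3: 15, 4: 12, 5: 20}
Shortest distance to 2 = 7, path = [0, 2]


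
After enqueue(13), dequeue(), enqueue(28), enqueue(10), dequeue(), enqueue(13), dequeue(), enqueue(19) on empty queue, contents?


enqueue(13) -> [13]
dequeue() returns 13 -> []
enqueue(28) -> [28]
enqueue(10) -> [28, 10]
dequeue() returns 28 -> [10]
enqueue(13) -> [10, 13]
dequeue() returns 10 -> [13]
enqueue(19) -> [13, 19]
Final queue (front to back): [13, 19]


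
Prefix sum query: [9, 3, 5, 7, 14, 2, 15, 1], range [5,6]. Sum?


Prefix sums: [0, 9, 12, 17, 24, 38, 40, 55, 56]
Sum[5..6] = prefix[7] - prefix[5] = 55 - 38 = 17


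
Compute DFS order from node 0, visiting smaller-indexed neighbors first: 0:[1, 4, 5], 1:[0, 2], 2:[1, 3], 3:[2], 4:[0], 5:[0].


DFS stack-based: start with [0]
Visit order: [0, 1, 2, 3, 4, 5]


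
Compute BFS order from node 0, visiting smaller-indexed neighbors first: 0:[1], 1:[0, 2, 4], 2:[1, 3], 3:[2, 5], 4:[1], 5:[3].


BFS queue: start with [0]
Visit order: [0, 1, 2, 4, 3, 5]


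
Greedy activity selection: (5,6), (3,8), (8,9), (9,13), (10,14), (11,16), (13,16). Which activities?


Greedy: pick earliest-ending, then skip overlaps.
Selected (4 activities): [(5, 6), (8, 9), (9, 13), (13, 16)]


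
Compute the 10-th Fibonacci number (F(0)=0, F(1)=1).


F(n)=F(n-1)+F(n-2)
...F(8)=21, F(9)=34, F(10)=55


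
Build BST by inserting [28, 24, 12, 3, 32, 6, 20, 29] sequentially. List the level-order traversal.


Root = 28; build tree by BST insertion.
Level-Order traversal: [28, 24, 32, 12, 29, 3, 20, 6]


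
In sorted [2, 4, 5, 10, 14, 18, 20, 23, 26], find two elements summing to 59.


Two pointers: lo=0, hi=8
No pair sums to 59


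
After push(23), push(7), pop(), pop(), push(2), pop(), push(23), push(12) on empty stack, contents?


push(23) -> [23]
push(7) -> [23, 7]
pop() returns 7 -> [23]
pop() returns 23 -> []
push(2) -> [2]
pop() returns 2 -> []
push(23) -> [23]
push(12) -> [23, 12]
Final stack (bottom to top): [23, 12]


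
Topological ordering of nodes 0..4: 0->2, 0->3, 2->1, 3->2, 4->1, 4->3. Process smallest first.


Kahn's algorithm, process smallest node first
Order: [0, 4, 3, 2, 1]


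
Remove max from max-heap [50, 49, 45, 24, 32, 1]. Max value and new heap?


Max = 50
Replace root with last, heapify down
Resulting heap: [49, 32, 45, 24, 1]


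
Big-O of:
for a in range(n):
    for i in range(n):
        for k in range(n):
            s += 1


Per nesting level: O(n) * O(n) * O(n) = O(n^3)
Complexity: O(n^3)


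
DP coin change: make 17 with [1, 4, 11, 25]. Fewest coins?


dp[0]=0; dp[i]=1+min(dp[i-c] for c in coins)
...dp[12]=2, dp[13]=3, dp[14]=4, dp[15]=2, dp[16]=3, dp[17]=4
Minimum coins for 17 = 4


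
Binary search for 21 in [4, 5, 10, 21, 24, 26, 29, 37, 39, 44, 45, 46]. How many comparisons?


Search for 21:
[0,11] mid=5 arr[5]=26
[0,4] mid=2 arr[2]=10
[3,4] mid=3 arr[3]=21
Total: 3 comparisons


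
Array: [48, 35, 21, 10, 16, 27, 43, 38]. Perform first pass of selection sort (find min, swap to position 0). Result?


After one pass: [10, 35, 21, 48, 16, 27, 43, 38]


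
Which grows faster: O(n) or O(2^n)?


linear grows slower than exponential
O(n) is asymptotically smaller; O(2^n) grows faster


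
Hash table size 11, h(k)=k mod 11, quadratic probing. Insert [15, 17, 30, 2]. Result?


Insertions: 15->slot 4; 17->slot 6; 30->slot 8; 2->slot 2
Table: [None, None, 2, None, 15, None, 17, None, 30, None, None]


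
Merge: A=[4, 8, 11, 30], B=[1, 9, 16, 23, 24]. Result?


Compare heads, take smaller each step.
Merged: [1, 4, 8, 9, 11, 16, 23, 24, 30]


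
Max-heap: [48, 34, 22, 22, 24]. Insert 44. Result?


Append 44: [48, 34, 22, 22, 24, 44]
Bubble up: swap idx 5(44) with idx 2(22)
Result: [48, 34, 44, 22, 24, 22]


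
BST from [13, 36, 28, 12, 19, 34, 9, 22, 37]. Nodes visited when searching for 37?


BST root = 13
Search for 37: compare at each node
Path: [13, 36, 37]


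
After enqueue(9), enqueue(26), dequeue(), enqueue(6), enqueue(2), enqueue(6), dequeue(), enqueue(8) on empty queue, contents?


enqueue(9) -> [9]
enqueue(26) -> [9, 26]
dequeue() returns 9 -> [26]
enqueue(6) -> [26, 6]
enqueue(2) -> [26, 6, 2]
enqueue(6) -> [26, 6, 2, 6]
dequeue() returns 26 -> [6, 2, 6]
enqueue(8) -> [6, 2, 6, 8]
Final queue (front to back): [6, 2, 6, 8]


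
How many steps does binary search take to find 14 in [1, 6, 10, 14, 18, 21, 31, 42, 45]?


Search for 14:
[0,8] mid=4 arr[4]=18
[0,3] mid=1 arr[1]=6
[2,3] mid=2 arr[2]=10
[3,3] mid=3 arr[3]=14
Total: 4 comparisons


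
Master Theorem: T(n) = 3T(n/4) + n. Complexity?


a=3, b=4, c=1. log_4(3)=0.792 < c=1. Case 3: O(n^c) = O(n)
Complexity: O(n)


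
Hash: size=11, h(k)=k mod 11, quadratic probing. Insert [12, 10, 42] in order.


Insertions: 12->slot 1; 10->slot 10; 42->slot 9
Table: [None, 12, None, None, None, None, None, None, None, 42, 10]


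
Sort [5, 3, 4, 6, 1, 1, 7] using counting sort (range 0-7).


Count array: [0, 2, 0, 1, 1, 1, 1, 1]
Reconstruct: [1, 1, 3, 4, 5, 6, 7]


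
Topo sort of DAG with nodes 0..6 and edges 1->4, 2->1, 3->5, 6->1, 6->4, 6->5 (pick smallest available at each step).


Kahn's algorithm, process smallest node first
Order: [0, 2, 3, 6, 1, 4, 5]


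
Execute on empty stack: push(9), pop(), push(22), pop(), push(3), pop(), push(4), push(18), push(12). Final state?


push(9) -> [9]
pop() returns 9 -> []
push(22) -> [22]
pop() returns 22 -> []
push(3) -> [3]
pop() returns 3 -> []
push(4) -> [4]
push(18) -> [4, 18]
push(12) -> [4, 18, 12]
Final stack (bottom to top): [4, 18, 12]


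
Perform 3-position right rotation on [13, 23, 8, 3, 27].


Right rotate by 3: [8, 3, 27, 13, 23]


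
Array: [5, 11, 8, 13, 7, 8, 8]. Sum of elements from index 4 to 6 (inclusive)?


Prefix sums: [0, 5, 16, 24, 37, 44, 52, 60]
Sum[4..6] = prefix[7] - prefix[4] = 60 - 37 = 23


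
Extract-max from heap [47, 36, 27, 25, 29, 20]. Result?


Max = 47
Replace root with last, heapify down
Resulting heap: [36, 29, 27, 25, 20]


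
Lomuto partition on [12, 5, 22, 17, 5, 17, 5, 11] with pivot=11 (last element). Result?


Elements <= 11 go left of pivot.
Result: [5, 5, 5, 11, 12, 17, 22, 17], pivot at index 3


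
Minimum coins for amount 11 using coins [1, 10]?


dp[0]=0; dp[i]=1+min(dp[i-c] for c in coins)
...dp[6]=6, dp[7]=7, dp[8]=8, dp[9]=9, dp[10]=1, dp[11]=2
Minimum coins for 11 = 2


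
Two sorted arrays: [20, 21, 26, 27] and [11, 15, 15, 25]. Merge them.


Compare heads, take smaller each step.
Merged: [11, 15, 15, 20, 21, 25, 26, 27]


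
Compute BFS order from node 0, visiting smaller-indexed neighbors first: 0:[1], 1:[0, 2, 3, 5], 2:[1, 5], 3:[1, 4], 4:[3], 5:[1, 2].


BFS queue: start with [0]
Visit order: [0, 1, 2, 3, 5, 4]


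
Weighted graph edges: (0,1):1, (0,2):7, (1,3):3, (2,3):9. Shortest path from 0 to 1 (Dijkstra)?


Dijkstra from 0:
Distances: {0: 0, 1: 1, 2: 7, 3: 4}
Shortest distance to 1 = 1, path = [0, 1]


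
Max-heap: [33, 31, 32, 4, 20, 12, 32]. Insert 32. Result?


Append 32: [33, 31, 32, 4, 20, 12, 32, 32]
Bubble up: swap idx 7(32) with idx 3(4); swap idx 3(32) with idx 1(31)
Result: [33, 32, 32, 31, 20, 12, 32, 4]


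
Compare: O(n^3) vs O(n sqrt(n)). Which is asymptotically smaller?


n^1.5 grows slower than cubic
O(n sqrt(n)) is asymptotically smaller; O(n^3) grows faster


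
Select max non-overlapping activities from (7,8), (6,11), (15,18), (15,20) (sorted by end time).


Greedy: pick earliest-ending, then skip overlaps.
Selected (2 activities): [(7, 8), (15, 18)]


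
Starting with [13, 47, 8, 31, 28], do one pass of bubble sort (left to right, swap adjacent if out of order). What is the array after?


After one pass: [13, 8, 31, 28, 47]


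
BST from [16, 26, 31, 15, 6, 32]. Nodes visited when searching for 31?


BST root = 16
Search for 31: compare at each node
Path: [16, 26, 31]


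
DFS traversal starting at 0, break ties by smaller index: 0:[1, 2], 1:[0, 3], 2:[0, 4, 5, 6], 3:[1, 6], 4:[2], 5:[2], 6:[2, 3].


DFS stack-based: start with [0]
Visit order: [0, 1, 3, 6, 2, 4, 5]


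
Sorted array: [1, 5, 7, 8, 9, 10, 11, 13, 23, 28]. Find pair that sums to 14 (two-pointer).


Two pointers: lo=0, hi=9
Found pair: (1, 13) summing to 14


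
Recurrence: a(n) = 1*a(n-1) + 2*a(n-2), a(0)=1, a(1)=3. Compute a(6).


Build bottom-up:
...a(4)=21, a(5)=43, a(6)=1*43+2*21=85


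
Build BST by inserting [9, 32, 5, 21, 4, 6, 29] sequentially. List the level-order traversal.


Root = 9; build tree by BST insertion.
Level-Order traversal: [9, 5, 32, 4, 6, 21, 29]


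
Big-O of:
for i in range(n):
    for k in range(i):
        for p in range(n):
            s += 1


Per nesting level: O(n) * O(n) [triangular over i] * O(n) = O(n^3)
Complexity: O(n^3)


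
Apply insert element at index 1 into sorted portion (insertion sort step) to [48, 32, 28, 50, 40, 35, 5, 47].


After one pass: [32, 48, 28, 50, 40, 35, 5, 47]


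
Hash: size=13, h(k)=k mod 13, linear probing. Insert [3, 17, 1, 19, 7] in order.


Insertions: 3->slot 3; 17->slot 4; 1->slot 1; 19->slot 6; 7->slot 7
Table: [None, 1, None, 3, 17, None, 19, 7, None, None, None, None, None]


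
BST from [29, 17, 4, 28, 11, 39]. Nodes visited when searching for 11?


BST root = 29
Search for 11: compare at each node
Path: [29, 17, 4, 11]


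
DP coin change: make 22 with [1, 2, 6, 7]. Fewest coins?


dp[0]=0; dp[i]=1+min(dp[i-c] for c in coins)
...dp[17]=4, dp[18]=3, dp[19]=3, dp[20]=3, dp[21]=3, dp[22]=4
Minimum coins for 22 = 4


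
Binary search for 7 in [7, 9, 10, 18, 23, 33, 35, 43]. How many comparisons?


Search for 7:
[0,7] mid=3 arr[3]=18
[0,2] mid=1 arr[1]=9
[0,0] mid=0 arr[0]=7
Total: 3 comparisons


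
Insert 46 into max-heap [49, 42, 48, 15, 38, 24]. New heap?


Append 46: [49, 42, 48, 15, 38, 24, 46]
Bubble up: no swaps needed
Result: [49, 42, 48, 15, 38, 24, 46]


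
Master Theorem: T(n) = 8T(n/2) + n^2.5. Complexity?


a=8, b=2, c=2.5. log_2(8)=3 > c=2.5. Case 1: O(n^log_b(a)) = O(n^3)
Complexity: O(n^3)


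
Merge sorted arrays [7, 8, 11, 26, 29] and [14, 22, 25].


Compare heads, take smaller each step.
Merged: [7, 8, 11, 14, 22, 25, 26, 29]


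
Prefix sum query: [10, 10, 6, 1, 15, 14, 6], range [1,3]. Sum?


Prefix sums: [0, 10, 20, 26, 27, 42, 56, 62]
Sum[1..3] = prefix[4] - prefix[1] = 27 - 10 = 17


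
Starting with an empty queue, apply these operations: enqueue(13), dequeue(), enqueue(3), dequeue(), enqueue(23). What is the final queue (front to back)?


enqueue(13) -> [13]
dequeue() returns 13 -> []
enqueue(3) -> [3]
dequeue() returns 3 -> []
enqueue(23) -> [23]
Final queue (front to back): [23]


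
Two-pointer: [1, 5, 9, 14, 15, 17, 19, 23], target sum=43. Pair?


Two pointers: lo=0, hi=7
No pair sums to 43


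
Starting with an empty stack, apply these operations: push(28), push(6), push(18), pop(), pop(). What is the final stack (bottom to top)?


push(28) -> [28]
push(6) -> [28, 6]
push(18) -> [28, 6, 18]
pop() returns 18 -> [28, 6]
pop() returns 6 -> [28]
Final stack (bottom to top): [28]


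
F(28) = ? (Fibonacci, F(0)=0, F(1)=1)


F(n)=F(n-1)+F(n-2)
...F(26)=121393, F(27)=196418, F(28)=317811


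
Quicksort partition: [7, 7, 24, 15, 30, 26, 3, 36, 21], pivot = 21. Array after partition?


Elements <= 21 go left of pivot.
Result: [7, 7, 15, 3, 21, 26, 24, 36, 30], pivot at index 4


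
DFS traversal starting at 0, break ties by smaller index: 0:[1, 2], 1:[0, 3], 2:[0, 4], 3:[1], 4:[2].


DFS stack-based: start with [0]
Visit order: [0, 1, 3, 2, 4]


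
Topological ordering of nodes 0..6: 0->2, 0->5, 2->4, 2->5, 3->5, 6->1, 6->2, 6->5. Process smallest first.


Kahn's algorithm, process smallest node first
Order: [0, 3, 6, 1, 2, 4, 5]


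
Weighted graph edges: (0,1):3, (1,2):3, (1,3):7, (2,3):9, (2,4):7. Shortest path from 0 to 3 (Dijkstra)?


Dijkstra from 0:
Distances: {0: 0, 1: 3, 2: 6, 3: 10, 4: 13}
Shortest distance to 3 = 10, path = [0, 1, 3]


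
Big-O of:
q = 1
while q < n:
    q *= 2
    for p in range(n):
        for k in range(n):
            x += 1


Per nesting level: O(log n) * O(n) * O(n) = O(n^2 log n)
Complexity: O(n^2 log n)


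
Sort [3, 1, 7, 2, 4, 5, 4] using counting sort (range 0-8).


Count array: [0, 1, 1, 1, 2, 1, 0, 1, 0]
Reconstruct: [1, 2, 3, 4, 4, 5, 7]


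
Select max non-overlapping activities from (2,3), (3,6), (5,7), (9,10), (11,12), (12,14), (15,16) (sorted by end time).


Greedy: pick earliest-ending, then skip overlaps.
Selected (6 activities): [(2, 3), (3, 6), (9, 10), (11, 12), (12, 14), (15, 16)]


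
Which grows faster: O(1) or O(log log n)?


constant grows slower than double-logarithmic
O(1) is asymptotically smaller; O(log log n) grows faster


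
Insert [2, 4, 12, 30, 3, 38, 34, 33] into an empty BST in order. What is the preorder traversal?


Root = 2; build tree by BST insertion.
Preorder traversal: [2, 4, 3, 12, 30, 38, 34, 33]


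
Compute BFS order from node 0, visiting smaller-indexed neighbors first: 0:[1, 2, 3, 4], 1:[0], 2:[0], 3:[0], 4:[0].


BFS queue: start with [0]
Visit order: [0, 1, 2, 3, 4]


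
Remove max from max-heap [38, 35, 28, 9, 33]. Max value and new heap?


Max = 38
Replace root with last, heapify down
Resulting heap: [35, 33, 28, 9]


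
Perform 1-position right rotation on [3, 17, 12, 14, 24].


Right rotate by 1: [24, 3, 17, 12, 14]


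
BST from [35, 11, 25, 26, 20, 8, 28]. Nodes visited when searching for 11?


BST root = 35
Search for 11: compare at each node
Path: [35, 11]


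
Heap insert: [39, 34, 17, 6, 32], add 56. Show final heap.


Append 56: [39, 34, 17, 6, 32, 56]
Bubble up: swap idx 5(56) with idx 2(17); swap idx 2(56) with idx 0(39)
Result: [56, 34, 39, 6, 32, 17]


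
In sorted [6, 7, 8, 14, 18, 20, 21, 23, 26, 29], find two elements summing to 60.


Two pointers: lo=0, hi=9
No pair sums to 60


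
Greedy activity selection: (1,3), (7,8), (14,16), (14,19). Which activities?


Greedy: pick earliest-ending, then skip overlaps.
Selected (3 activities): [(1, 3), (7, 8), (14, 16)]


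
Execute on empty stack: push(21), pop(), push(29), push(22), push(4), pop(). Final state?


push(21) -> [21]
pop() returns 21 -> []
push(29) -> [29]
push(22) -> [29, 22]
push(4) -> [29, 22, 4]
pop() returns 4 -> [29, 22]
Final stack (bottom to top): [29, 22]


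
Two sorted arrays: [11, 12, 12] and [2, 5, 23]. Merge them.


Compare heads, take smaller each step.
Merged: [2, 5, 11, 12, 12, 23]


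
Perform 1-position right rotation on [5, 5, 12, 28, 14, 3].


Right rotate by 1: [3, 5, 5, 12, 28, 14]


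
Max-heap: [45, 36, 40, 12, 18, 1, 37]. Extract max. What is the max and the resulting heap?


Max = 45
Replace root with last, heapify down
Resulting heap: [40, 36, 37, 12, 18, 1]


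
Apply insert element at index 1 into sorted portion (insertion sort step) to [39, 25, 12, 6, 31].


After one pass: [25, 39, 12, 6, 31]


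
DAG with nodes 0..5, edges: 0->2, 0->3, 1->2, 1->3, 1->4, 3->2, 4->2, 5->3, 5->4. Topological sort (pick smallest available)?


Kahn's algorithm, process smallest node first
Order: [0, 1, 5, 3, 4, 2]


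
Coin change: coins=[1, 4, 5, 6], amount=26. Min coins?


dp[0]=0; dp[i]=1+min(dp[i-c] for c in coins)
...dp[21]=4, dp[22]=4, dp[23]=4, dp[24]=4, dp[25]=5, dp[26]=5
Minimum coins for 26 = 5


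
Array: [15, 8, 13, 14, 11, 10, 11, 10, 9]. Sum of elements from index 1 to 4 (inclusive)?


Prefix sums: [0, 15, 23, 36, 50, 61, 71, 82, 92, 101]
Sum[1..4] = prefix[5] - prefix[1] = 61 - 15 = 46


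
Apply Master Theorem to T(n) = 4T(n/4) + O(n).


a=4, b=4, c=1. log_4(4)=1 = c=1. Case 2: O(n^c log n) = O(n log n)
Complexity: O(n log n)


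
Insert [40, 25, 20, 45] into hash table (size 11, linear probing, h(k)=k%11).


Insertions: 40->slot 7; 25->slot 3; 20->slot 9; 45->slot 1
Table: [None, 45, None, 25, None, None, None, 40, None, 20, None]


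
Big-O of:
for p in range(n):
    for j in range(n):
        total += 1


Per nesting level: O(n) * O(n) = O(n^2)
Complexity: O(n^2)


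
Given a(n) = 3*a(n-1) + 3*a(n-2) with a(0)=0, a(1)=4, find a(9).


Build bottom-up:
...a(7)=9828, a(8)=37260, a(9)=3*37260+3*9828=141264


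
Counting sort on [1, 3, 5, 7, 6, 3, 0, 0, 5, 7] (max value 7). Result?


Count array: [2, 1, 0, 2, 0, 2, 1, 2]
Reconstruct: [0, 0, 1, 3, 3, 5, 5, 6, 7, 7]


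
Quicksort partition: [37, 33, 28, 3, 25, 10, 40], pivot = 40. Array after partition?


Elements <= 40 go left of pivot.
Result: [37, 33, 28, 3, 25, 10, 40], pivot at index 6


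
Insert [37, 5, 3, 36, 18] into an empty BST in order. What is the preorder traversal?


Root = 37; build tree by BST insertion.
Preorder traversal: [37, 5, 3, 36, 18]


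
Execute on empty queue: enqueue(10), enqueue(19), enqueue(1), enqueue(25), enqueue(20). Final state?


enqueue(10) -> [10]
enqueue(19) -> [10, 19]
enqueue(1) -> [10, 19, 1]
enqueue(25) -> [10, 19, 1, 25]
enqueue(20) -> [10, 19, 1, 25, 20]
Final queue (front to back): [10, 19, 1, 25, 20]


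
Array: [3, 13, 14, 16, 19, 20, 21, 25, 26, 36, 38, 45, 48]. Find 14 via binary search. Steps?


Search for 14:
[0,12] mid=6 arr[6]=21
[0,5] mid=2 arr[2]=14
Total: 2 comparisons


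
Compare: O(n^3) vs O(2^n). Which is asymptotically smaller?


cubic grows slower than exponential
O(n^3) is asymptotically smaller; O(2^n) grows faster


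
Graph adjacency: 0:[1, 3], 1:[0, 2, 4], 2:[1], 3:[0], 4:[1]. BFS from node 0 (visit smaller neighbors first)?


BFS queue: start with [0]
Visit order: [0, 1, 3, 2, 4]


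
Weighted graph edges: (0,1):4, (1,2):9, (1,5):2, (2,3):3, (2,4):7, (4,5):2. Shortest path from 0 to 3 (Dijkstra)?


Dijkstra from 0:
Distances: {0: 0, 1: 4, 2: 13, 3: 16, 4: 8, 5: 6}
Shortest distance to 3 = 16, path = [0, 1, 2, 3]


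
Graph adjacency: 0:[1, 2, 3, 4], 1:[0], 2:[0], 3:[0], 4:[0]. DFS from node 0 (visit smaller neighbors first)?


DFS stack-based: start with [0]
Visit order: [0, 1, 2, 3, 4]


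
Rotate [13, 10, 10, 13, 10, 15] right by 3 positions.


Right rotate by 3: [13, 10, 15, 13, 10, 10]


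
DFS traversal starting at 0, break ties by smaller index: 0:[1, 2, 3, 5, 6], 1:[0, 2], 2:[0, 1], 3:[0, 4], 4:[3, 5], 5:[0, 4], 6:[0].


DFS stack-based: start with [0]
Visit order: [0, 1, 2, 3, 4, 5, 6]


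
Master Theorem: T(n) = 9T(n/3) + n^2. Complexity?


a=9, b=3, c=2. log_3(9)=2 = c=2. Case 2: O(n^c log n) = O(n^2 log n)
Complexity: O(n^2 log n)


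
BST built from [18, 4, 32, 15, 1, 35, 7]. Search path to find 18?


BST root = 18
Search for 18: compare at each node
Path: [18]


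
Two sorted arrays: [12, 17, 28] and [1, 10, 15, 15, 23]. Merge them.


Compare heads, take smaller each step.
Merged: [1, 10, 12, 15, 15, 17, 23, 28]


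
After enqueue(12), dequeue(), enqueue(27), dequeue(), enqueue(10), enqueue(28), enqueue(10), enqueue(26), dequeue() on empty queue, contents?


enqueue(12) -> [12]
dequeue() returns 12 -> []
enqueue(27) -> [27]
dequeue() returns 27 -> []
enqueue(10) -> [10]
enqueue(28) -> [10, 28]
enqueue(10) -> [10, 28, 10]
enqueue(26) -> [10, 28, 10, 26]
dequeue() returns 10 -> [28, 10, 26]
Final queue (front to back): [28, 10, 26]


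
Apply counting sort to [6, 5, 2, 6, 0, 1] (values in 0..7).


Count array: [1, 1, 1, 0, 0, 1, 2, 0]
Reconstruct: [0, 1, 2, 5, 6, 6]


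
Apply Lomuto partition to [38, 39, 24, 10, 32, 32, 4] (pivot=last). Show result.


Elements <= 4 go left of pivot.
Result: [4, 39, 24, 10, 32, 32, 38], pivot at index 0


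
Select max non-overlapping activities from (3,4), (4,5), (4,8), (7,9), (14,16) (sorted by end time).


Greedy: pick earliest-ending, then skip overlaps.
Selected (4 activities): [(3, 4), (4, 5), (7, 9), (14, 16)]


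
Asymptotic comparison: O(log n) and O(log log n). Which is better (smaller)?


double-logarithmic grows slower than logarithmic
O(log log n) is asymptotically smaller; O(log n) grows faster


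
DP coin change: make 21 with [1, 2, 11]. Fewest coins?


dp[0]=0; dp[i]=1+min(dp[i-c] for c in coins)
...dp[16]=4, dp[17]=4, dp[18]=5, dp[19]=5, dp[20]=6, dp[21]=6
Minimum coins for 21 = 6


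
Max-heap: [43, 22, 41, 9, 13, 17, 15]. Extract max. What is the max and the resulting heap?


Max = 43
Replace root with last, heapify down
Resulting heap: [41, 22, 17, 9, 13, 15]


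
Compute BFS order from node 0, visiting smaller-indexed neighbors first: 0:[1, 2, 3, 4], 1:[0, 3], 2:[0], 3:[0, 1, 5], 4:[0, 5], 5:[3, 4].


BFS queue: start with [0]
Visit order: [0, 1, 2, 3, 4, 5]


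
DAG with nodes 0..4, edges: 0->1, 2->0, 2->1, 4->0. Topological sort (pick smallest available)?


Kahn's algorithm, process smallest node first
Order: [2, 3, 4, 0, 1]


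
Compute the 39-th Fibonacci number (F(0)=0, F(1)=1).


F(n)=F(n-1)+F(n-2)
...F(37)=24157817, F(38)=39088169, F(39)=63245986


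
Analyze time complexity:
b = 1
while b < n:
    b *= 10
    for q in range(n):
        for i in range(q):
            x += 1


Per nesting level: O(log n) * O(n) * O(n) [triangular over q] = O(n^2 log n)
Complexity: O(n^2 log n)


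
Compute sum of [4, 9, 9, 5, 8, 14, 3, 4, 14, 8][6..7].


Prefix sums: [0, 4, 13, 22, 27, 35, 49, 52, 56, 70, 78]
Sum[6..7] = prefix[8] - prefix[6] = 56 - 49 = 7


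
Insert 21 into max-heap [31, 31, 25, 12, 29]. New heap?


Append 21: [31, 31, 25, 12, 29, 21]
Bubble up: no swaps needed
Result: [31, 31, 25, 12, 29, 21]


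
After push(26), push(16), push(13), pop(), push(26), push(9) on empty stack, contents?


push(26) -> [26]
push(16) -> [26, 16]
push(13) -> [26, 16, 13]
pop() returns 13 -> [26, 16]
push(26) -> [26, 16, 26]
push(9) -> [26, 16, 26, 9]
Final stack (bottom to top): [26, 16, 26, 9]


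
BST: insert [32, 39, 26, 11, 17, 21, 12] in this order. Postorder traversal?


Root = 32; build tree by BST insertion.
Postorder traversal: [12, 21, 17, 11, 26, 39, 32]


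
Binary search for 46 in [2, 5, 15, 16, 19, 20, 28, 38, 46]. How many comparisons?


Search for 46:
[0,8] mid=4 arr[4]=19
[5,8] mid=6 arr[6]=28
[7,8] mid=7 arr[7]=38
[8,8] mid=8 arr[8]=46
Total: 4 comparisons


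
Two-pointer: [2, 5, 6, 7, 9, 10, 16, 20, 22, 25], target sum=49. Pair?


Two pointers: lo=0, hi=9
No pair sums to 49


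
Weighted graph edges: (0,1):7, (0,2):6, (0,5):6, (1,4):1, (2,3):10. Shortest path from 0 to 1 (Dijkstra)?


Dijkstra from 0:
Distances: {0: 0, 1: 7, 2: 6, 3: 16, 4: 8, 5: 6}
Shortest distance to 1 = 7, path = [0, 1]


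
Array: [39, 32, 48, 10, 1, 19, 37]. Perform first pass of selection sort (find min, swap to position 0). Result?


After one pass: [1, 32, 48, 10, 39, 19, 37]


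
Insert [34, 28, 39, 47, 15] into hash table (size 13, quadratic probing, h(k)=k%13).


Insertions: 34->slot 8; 28->slot 2; 39->slot 0; 47->slot 9; 15->slot 3
Table: [39, None, 28, 15, None, None, None, None, 34, 47, None, None, None]


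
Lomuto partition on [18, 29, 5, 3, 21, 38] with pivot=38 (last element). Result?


Elements <= 38 go left of pivot.
Result: [18, 29, 5, 3, 21, 38], pivot at index 5


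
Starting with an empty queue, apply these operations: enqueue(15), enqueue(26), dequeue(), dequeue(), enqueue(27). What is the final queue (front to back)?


enqueue(15) -> [15]
enqueue(26) -> [15, 26]
dequeue() returns 15 -> [26]
dequeue() returns 26 -> []
enqueue(27) -> [27]
Final queue (front to back): [27]


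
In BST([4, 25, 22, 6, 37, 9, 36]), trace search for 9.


BST root = 4
Search for 9: compare at each node
Path: [4, 25, 22, 6, 9]


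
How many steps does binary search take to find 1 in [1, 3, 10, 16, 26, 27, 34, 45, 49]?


Search for 1:
[0,8] mid=4 arr[4]=26
[0,3] mid=1 arr[1]=3
[0,0] mid=0 arr[0]=1
Total: 3 comparisons


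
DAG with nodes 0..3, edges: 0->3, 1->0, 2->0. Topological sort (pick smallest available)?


Kahn's algorithm, process smallest node first
Order: [1, 2, 0, 3]


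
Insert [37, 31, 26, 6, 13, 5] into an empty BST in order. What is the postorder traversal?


Root = 37; build tree by BST insertion.
Postorder traversal: [5, 13, 6, 26, 31, 37]


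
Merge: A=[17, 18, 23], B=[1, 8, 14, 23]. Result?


Compare heads, take smaller each step.
Merged: [1, 8, 14, 17, 18, 23, 23]


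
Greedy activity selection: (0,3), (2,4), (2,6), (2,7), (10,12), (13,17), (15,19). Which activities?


Greedy: pick earliest-ending, then skip overlaps.
Selected (3 activities): [(0, 3), (10, 12), (13, 17)]


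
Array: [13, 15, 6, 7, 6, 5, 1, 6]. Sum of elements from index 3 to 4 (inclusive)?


Prefix sums: [0, 13, 28, 34, 41, 47, 52, 53, 59]
Sum[3..4] = prefix[5] - prefix[3] = 47 - 34 = 13


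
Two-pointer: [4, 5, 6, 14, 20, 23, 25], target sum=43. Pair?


Two pointers: lo=0, hi=6
Found pair: (20, 23) summing to 43


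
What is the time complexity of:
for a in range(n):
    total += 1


Per nesting level: O(n) = O(n)
Complexity: O(n)


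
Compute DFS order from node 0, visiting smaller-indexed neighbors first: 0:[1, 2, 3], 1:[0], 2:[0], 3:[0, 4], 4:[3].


DFS stack-based: start with [0]
Visit order: [0, 1, 2, 3, 4]


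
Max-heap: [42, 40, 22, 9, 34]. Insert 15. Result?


Append 15: [42, 40, 22, 9, 34, 15]
Bubble up: no swaps needed
Result: [42, 40, 22, 9, 34, 15]


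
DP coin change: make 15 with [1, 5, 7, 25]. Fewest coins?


dp[0]=0; dp[i]=1+min(dp[i-c] for c in coins)
...dp[10]=2, dp[11]=3, dp[12]=2, dp[13]=3, dp[14]=2, dp[15]=3
Minimum coins for 15 = 3


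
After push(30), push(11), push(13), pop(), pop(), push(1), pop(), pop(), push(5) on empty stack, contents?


push(30) -> [30]
push(11) -> [30, 11]
push(13) -> [30, 11, 13]
pop() returns 13 -> [30, 11]
pop() returns 11 -> [30]
push(1) -> [30, 1]
pop() returns 1 -> [30]
pop() returns 30 -> []
push(5) -> [5]
Final stack (bottom to top): [5]


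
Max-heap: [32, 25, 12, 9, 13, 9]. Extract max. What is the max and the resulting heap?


Max = 32
Replace root with last, heapify down
Resulting heap: [25, 13, 12, 9, 9]


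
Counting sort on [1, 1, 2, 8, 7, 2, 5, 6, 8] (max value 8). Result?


Count array: [0, 2, 2, 0, 0, 1, 1, 1, 2]
Reconstruct: [1, 1, 2, 2, 5, 6, 7, 8, 8]


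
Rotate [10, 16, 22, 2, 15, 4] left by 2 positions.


Left rotate by 2: [22, 2, 15, 4, 10, 16]


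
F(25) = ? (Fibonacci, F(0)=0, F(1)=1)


F(n)=F(n-1)+F(n-2)
...F(23)=28657, F(24)=46368, F(25)=75025


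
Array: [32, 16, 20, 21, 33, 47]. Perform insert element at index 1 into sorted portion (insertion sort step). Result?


After one pass: [16, 32, 20, 21, 33, 47]


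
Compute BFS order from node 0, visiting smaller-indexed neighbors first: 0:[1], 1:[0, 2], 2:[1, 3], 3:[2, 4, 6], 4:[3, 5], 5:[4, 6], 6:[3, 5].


BFS queue: start with [0]
Visit order: [0, 1, 2, 3, 4, 6, 5]


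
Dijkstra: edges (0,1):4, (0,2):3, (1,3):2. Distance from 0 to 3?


Dijkstra from 0:
Distances: {0: 0, 1: 4, 2: 3, 3: 6}
Shortest distance to 3 = 6, path = [0, 1, 3]


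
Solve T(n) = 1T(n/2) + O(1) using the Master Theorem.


a=1, b=2, c=0. log_2(1)=0 = c=0. Case 2: O(n^c log n) = O(log n)
Complexity: O(log n)


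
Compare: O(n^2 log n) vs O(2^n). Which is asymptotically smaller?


n^2 log n grows slower than exponential
O(n^2 log n) is asymptotically smaller; O(2^n) grows faster


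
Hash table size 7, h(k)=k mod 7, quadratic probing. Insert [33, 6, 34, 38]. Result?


Insertions: 33->slot 5; 6->slot 6; 34->slot 0; 38->slot 3
Table: [34, None, None, 38, None, 33, 6]


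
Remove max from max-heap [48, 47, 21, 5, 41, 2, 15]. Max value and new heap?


Max = 48
Replace root with last, heapify down
Resulting heap: [47, 41, 21, 5, 15, 2]


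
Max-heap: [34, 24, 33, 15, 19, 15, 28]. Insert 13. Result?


Append 13: [34, 24, 33, 15, 19, 15, 28, 13]
Bubble up: no swaps needed
Result: [34, 24, 33, 15, 19, 15, 28, 13]


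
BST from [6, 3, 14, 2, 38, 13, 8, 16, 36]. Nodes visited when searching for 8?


BST root = 6
Search for 8: compare at each node
Path: [6, 14, 13, 8]


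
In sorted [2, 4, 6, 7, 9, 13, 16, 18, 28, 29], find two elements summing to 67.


Two pointers: lo=0, hi=9
No pair sums to 67


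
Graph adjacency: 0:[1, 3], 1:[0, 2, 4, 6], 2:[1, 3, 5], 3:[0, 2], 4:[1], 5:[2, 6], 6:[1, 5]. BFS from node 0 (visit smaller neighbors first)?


BFS queue: start with [0]
Visit order: [0, 1, 3, 2, 4, 6, 5]


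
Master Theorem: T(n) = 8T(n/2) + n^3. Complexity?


a=8, b=2, c=3. log_2(8)=3 = c=3. Case 2: O(n^c log n) = O(n^3 log n)
Complexity: O(n^3 log n)


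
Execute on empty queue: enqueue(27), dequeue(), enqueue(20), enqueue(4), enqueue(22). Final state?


enqueue(27) -> [27]
dequeue() returns 27 -> []
enqueue(20) -> [20]
enqueue(4) -> [20, 4]
enqueue(22) -> [20, 4, 22]
Final queue (front to back): [20, 4, 22]


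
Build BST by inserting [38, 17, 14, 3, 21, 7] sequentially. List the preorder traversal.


Root = 38; build tree by BST insertion.
Preorder traversal: [38, 17, 14, 3, 7, 21]


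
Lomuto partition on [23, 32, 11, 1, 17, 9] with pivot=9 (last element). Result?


Elements <= 9 go left of pivot.
Result: [1, 9, 11, 23, 17, 32], pivot at index 1


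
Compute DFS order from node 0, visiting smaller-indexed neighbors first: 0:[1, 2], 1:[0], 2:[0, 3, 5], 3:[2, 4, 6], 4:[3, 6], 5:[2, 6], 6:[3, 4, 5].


DFS stack-based: start with [0]
Visit order: [0, 1, 2, 3, 4, 6, 5]


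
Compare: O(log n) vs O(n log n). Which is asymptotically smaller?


logarithmic grows slower than linearithmic
O(log n) is asymptotically smaller; O(n log n) grows faster


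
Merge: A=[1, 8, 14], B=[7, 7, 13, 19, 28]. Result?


Compare heads, take smaller each step.
Merged: [1, 7, 7, 8, 13, 14, 19, 28]


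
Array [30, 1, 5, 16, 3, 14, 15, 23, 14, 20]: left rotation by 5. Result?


Left rotate by 5: [14, 15, 23, 14, 20, 30, 1, 5, 16, 3]


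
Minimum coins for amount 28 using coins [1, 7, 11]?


dp[0]=0; dp[i]=1+min(dp[i-c] for c in coins)
...dp[23]=3, dp[24]=4, dp[25]=3, dp[26]=4, dp[27]=5, dp[28]=4
Minimum coins for 28 = 4


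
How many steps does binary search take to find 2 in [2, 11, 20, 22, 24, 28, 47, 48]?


Search for 2:
[0,7] mid=3 arr[3]=22
[0,2] mid=1 arr[1]=11
[0,0] mid=0 arr[0]=2
Total: 3 comparisons


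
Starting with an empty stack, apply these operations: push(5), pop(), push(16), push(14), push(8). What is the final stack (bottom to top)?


push(5) -> [5]
pop() returns 5 -> []
push(16) -> [16]
push(14) -> [16, 14]
push(8) -> [16, 14, 8]
Final stack (bottom to top): [16, 14, 8]


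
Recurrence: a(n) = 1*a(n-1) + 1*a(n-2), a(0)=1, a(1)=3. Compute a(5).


Build bottom-up:
...a(3)=7, a(4)=11, a(5)=1*11+1*7=18


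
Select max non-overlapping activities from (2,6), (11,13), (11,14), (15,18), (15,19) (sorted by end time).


Greedy: pick earliest-ending, then skip overlaps.
Selected (3 activities): [(2, 6), (11, 13), (15, 18)]


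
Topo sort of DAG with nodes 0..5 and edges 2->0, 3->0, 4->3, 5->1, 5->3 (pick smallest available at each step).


Kahn's algorithm, process smallest node first
Order: [2, 4, 5, 1, 3, 0]


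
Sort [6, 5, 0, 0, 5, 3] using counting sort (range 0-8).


Count array: [2, 0, 0, 1, 0, 2, 1, 0, 0]
Reconstruct: [0, 0, 3, 5, 5, 6]


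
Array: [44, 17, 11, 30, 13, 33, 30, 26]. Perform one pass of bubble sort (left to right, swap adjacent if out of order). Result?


After one pass: [17, 11, 30, 13, 33, 30, 26, 44]


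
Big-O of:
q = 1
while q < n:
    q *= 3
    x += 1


Per nesting level: O(log n) = O(log n)
Complexity: O(log n)


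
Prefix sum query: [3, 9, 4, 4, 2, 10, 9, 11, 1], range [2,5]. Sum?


Prefix sums: [0, 3, 12, 16, 20, 22, 32, 41, 52, 53]
Sum[2..5] = prefix[6] - prefix[2] = 32 - 12 = 20


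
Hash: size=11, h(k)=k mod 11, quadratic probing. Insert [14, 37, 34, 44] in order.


Insertions: 14->slot 3; 37->slot 4; 34->slot 1; 44->slot 0
Table: [44, 34, None, 14, 37, None, None, None, None, None, None]


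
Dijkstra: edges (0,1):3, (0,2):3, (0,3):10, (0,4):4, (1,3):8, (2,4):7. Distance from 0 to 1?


Dijkstra from 0:
Distances: {0: 0, 1: 3, 2: 3, 3: 10, 4: 4}
Shortest distance to 1 = 3, path = [0, 1]


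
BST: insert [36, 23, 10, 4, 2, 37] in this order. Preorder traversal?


Root = 36; build tree by BST insertion.
Preorder traversal: [36, 23, 10, 4, 2, 37]


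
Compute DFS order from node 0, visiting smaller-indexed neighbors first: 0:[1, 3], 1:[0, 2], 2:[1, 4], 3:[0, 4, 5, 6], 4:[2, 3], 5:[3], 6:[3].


DFS stack-based: start with [0]
Visit order: [0, 1, 2, 4, 3, 5, 6]


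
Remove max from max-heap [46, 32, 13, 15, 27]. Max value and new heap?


Max = 46
Replace root with last, heapify down
Resulting heap: [32, 27, 13, 15]


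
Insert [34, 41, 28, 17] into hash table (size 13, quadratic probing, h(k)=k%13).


Insertions: 34->slot 8; 41->slot 2; 28->slot 3; 17->slot 4
Table: [None, None, 41, 28, 17, None, None, None, 34, None, None, None, None]


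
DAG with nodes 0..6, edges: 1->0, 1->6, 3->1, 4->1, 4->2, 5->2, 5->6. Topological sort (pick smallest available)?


Kahn's algorithm, process smallest node first
Order: [3, 4, 1, 0, 5, 2, 6]


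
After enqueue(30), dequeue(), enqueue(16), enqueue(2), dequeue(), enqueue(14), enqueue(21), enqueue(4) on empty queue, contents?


enqueue(30) -> [30]
dequeue() returns 30 -> []
enqueue(16) -> [16]
enqueue(2) -> [16, 2]
dequeue() returns 16 -> [2]
enqueue(14) -> [2, 14]
enqueue(21) -> [2, 14, 21]
enqueue(4) -> [2, 14, 21, 4]
Final queue (front to back): [2, 14, 21, 4]


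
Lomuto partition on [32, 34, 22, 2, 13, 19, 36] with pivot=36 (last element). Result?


Elements <= 36 go left of pivot.
Result: [32, 34, 22, 2, 13, 19, 36], pivot at index 6


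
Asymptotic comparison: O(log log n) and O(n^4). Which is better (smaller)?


double-logarithmic grows slower than quartic
O(log log n) is asymptotically smaller; O(n^4) grows faster


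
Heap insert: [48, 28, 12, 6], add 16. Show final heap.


Append 16: [48, 28, 12, 6, 16]
Bubble up: no swaps needed
Result: [48, 28, 12, 6, 16]


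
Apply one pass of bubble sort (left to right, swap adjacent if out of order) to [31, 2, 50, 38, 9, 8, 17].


After one pass: [2, 31, 38, 9, 8, 17, 50]


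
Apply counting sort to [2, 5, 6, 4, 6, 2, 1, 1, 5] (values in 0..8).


Count array: [0, 2, 2, 0, 1, 2, 2, 0, 0]
Reconstruct: [1, 1, 2, 2, 4, 5, 5, 6, 6]


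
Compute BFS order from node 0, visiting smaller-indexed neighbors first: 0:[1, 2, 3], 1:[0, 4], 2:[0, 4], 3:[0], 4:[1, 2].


BFS queue: start with [0]
Visit order: [0, 1, 2, 3, 4]


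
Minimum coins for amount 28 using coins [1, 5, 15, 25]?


dp[0]=0; dp[i]=1+min(dp[i-c] for c in coins)
...dp[23]=5, dp[24]=6, dp[25]=1, dp[26]=2, dp[27]=3, dp[28]=4
Minimum coins for 28 = 4


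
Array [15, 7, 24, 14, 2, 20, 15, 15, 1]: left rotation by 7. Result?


Left rotate by 7: [15, 1, 15, 7, 24, 14, 2, 20, 15]


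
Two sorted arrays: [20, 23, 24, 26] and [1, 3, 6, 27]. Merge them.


Compare heads, take smaller each step.
Merged: [1, 3, 6, 20, 23, 24, 26, 27]


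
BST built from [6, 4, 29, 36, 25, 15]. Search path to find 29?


BST root = 6
Search for 29: compare at each node
Path: [6, 29]


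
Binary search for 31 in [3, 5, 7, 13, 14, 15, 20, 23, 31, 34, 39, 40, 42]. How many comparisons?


Search for 31:
[0,12] mid=6 arr[6]=20
[7,12] mid=9 arr[9]=34
[7,8] mid=7 arr[7]=23
[8,8] mid=8 arr[8]=31
Total: 4 comparisons


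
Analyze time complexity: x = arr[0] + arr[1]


Analysis: constant-time operation, no loop
Complexity: O(1)


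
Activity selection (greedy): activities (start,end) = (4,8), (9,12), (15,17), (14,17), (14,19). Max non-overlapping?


Greedy: pick earliest-ending, then skip overlaps.
Selected (3 activities): [(4, 8), (9, 12), (15, 17)]


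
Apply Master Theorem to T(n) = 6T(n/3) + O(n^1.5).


a=6, b=3, c=1.5. log_3(6)=1.631 > c=1.5. Case 1: O(n^log_b(a)) = O(n^1.631)
Complexity: O(n^1.631)


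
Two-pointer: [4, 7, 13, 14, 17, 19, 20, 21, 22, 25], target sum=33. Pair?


Two pointers: lo=0, hi=9
Found pair: (13, 20) summing to 33


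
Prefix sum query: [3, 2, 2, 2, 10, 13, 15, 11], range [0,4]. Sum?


Prefix sums: [0, 3, 5, 7, 9, 19, 32, 47, 58]
Sum[0..4] = prefix[5] - prefix[0] = 19 - 0 = 19


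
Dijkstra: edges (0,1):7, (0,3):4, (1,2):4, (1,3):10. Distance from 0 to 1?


Dijkstra from 0:
Distances: {0: 0, 1: 7, 2: 11, 3: 4}
Shortest distance to 1 = 7, path = [0, 1]


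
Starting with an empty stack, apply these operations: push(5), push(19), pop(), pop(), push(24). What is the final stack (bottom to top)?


push(5) -> [5]
push(19) -> [5, 19]
pop() returns 19 -> [5]
pop() returns 5 -> []
push(24) -> [24]
Final stack (bottom to top): [24]


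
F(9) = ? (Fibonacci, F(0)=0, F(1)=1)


F(n)=F(n-1)+F(n-2)
...F(7)=13, F(8)=21, F(9)=34


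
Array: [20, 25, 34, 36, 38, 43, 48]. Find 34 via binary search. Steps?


Search for 34:
[0,6] mid=3 arr[3]=36
[0,2] mid=1 arr[1]=25
[2,2] mid=2 arr[2]=34
Total: 3 comparisons


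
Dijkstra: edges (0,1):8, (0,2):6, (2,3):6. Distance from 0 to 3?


Dijkstra from 0:
Distances: {0: 0, 1: 8, 2: 6, 3: 12}
Shortest distance to 3 = 12, path = [0, 2, 3]


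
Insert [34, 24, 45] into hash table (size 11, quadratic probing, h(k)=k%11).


Insertions: 34->slot 1; 24->slot 2; 45->slot 5
Table: [None, 34, 24, None, None, 45, None, None, None, None, None]


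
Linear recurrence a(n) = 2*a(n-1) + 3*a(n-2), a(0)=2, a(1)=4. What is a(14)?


Build bottom-up:
...a(12)=797162, a(13)=2391484, a(14)=2*2391484+3*797162=7174454


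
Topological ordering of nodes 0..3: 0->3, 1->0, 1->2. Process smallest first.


Kahn's algorithm, process smallest node first
Order: [1, 0, 2, 3]


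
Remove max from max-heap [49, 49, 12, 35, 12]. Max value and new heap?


Max = 49
Replace root with last, heapify down
Resulting heap: [49, 35, 12, 12]


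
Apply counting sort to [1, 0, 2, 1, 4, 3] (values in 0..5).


Count array: [1, 2, 1, 1, 1, 0]
Reconstruct: [0, 1, 1, 2, 3, 4]


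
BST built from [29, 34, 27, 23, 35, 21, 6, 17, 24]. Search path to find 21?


BST root = 29
Search for 21: compare at each node
Path: [29, 27, 23, 21]


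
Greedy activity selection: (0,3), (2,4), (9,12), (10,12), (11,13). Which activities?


Greedy: pick earliest-ending, then skip overlaps.
Selected (2 activities): [(0, 3), (9, 12)]


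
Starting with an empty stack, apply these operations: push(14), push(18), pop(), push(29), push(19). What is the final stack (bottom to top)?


push(14) -> [14]
push(18) -> [14, 18]
pop() returns 18 -> [14]
push(29) -> [14, 29]
push(19) -> [14, 29, 19]
Final stack (bottom to top): [14, 29, 19]
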